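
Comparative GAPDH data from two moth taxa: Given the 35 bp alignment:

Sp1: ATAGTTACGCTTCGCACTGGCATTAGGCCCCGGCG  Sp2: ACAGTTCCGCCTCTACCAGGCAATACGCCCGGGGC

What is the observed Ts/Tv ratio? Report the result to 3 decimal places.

0.200

Transitions are A↔G and C↔T; transversions are all other mismatches.
Transitions: 2. Transversions: 10.
R = 2/10 = 0.200.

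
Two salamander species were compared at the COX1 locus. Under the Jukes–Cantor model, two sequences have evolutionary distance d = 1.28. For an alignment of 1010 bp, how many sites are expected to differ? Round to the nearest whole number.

Invert JC69: p = (3/4)(1 − e^(−4d/3)) = 0.75 × (1 − e^(-1.706667)) = 0.75 × (1 − 0.181470) = 0.613898.
Expected differing sites = pL ≈ 0.613898 × 1010 = 620.03698 ≈ 620.

620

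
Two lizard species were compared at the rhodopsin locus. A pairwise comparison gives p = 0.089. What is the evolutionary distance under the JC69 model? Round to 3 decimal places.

d = −(3/4) ln(1 − 4p/3) = −0.75 ln(1 − 0.118667) = −0.75 ln(0.881333)
  = −0.75 × (-0.126320) = 0.094740 substitutions/site.

0.095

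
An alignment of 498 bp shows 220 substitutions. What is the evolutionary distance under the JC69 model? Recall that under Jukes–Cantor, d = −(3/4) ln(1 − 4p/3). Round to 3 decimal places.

0.667

p = 220/498 ≈ 0.441767.
d = −(3/4) ln(1 − 4p/3) = −0.75 ln(1 − 0.589023) = −0.75 ln(0.410977)
  = −0.75 × (-0.889218) = 0.666914 substitutions/site.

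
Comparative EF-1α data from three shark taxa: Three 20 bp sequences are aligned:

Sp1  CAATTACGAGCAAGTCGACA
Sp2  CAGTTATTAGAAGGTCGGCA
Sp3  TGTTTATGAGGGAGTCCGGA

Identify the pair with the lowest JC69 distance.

Sp1 and Sp2

Sp1–Sp2: 6/20 differ, p = 0.300, d = 0.383.
Sp1–Sp3: 9/20 differ, p = 0.450, d = 0.687.
Sp2–Sp3: 9/20 differ, p = 0.450, d = 0.687.
The smallest distance is between Sp1 and Sp2.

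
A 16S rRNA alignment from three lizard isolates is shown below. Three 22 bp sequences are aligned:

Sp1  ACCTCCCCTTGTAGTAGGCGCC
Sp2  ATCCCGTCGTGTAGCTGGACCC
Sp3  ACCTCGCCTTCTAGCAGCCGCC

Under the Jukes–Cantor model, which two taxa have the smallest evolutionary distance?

Sp1–Sp2: 9/22 differ, p = 0.409, d = 0.591.
Sp1–Sp3: 4/22 differ, p = 0.182, d = 0.208.
Sp2–Sp3: 9/22 differ, p = 0.409, d = 0.591.
The smallest distance is between Sp1 and Sp3.

Sp1 and Sp3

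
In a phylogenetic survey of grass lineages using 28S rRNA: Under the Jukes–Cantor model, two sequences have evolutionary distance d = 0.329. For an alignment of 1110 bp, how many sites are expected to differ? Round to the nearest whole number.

296

Invert JC69: p = (3/4)(1 − e^(−4d/3)) = 0.75 × (1 − e^(-0.438667)) = 0.75 × (1 − 0.644895) = 0.266329.
Expected differing sites = pL ≈ 0.266329 × 1110 = 295.62519 ≈ 296.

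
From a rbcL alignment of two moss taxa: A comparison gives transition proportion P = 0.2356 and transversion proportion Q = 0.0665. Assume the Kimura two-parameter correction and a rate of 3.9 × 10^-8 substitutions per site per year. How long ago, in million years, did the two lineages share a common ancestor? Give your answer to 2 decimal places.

Under the Kimura two-parameter model, d = −½ ln(1 − 2P − Q) − ¼ ln(1 − 2Q).
1 − 2P − Q = 0.4623, giving −½ ln(0.4623) = 0.385771.
1 − 2Q = 0.867, giving −¼ ln(0.867) = 0.035679.
d = 0.385771 + 0.035679 = 0.421450.
Under a molecular clock d = 2μt, so t = d/(2μ) = 0.421450 / (2 × 3.9 × 10^-8) = 5.40 million years.

5.40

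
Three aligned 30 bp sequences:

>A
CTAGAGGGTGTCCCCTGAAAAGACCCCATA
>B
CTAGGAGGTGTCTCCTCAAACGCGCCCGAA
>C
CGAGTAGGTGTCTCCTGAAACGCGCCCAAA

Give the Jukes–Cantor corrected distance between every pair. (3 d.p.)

d(A,B) = 0.383, d(A,C) = 0.330, d(B,C) = 0.147

A–B: 9/30 sites differ → p = 0.3, d = −0.75 ln(1 − 0.4) = 0.383119 ≈ 0.383.
A–C: 8/30 sites differ → p ≈ 0.266667, d = −0.75 ln(1 − 0.355556) = 0.329526 ≈ 0.330.
B–C: 4/30 sites differ → p ≈ 0.133333, d = −0.75 ln(1 − 0.177777) = 0.146808 ≈ 0.147.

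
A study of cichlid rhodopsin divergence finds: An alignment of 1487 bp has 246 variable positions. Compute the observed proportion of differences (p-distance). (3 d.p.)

p = 246/1487 = 0.165433… ≈ 0.165 (to 3 d.p.).

0.165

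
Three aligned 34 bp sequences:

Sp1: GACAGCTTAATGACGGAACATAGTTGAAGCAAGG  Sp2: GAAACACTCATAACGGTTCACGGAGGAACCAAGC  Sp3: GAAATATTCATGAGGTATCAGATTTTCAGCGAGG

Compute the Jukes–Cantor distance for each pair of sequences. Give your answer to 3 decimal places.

Sp1–Sp2: 14/34 sites differ → p ≈ 0.411765, d = −0.75 ln(1 − 0.54902) = 0.597249 ≈ 0.597.
Sp1–Sp3: 12/34 sites differ → p ≈ 0.352941, d = −0.75 ln(1 − 0.470588) = 0.476991 ≈ 0.477.
Sp2–Sp3: 16/34 sites differ → p ≈ 0.470588, d = −0.75 ln(1 − 0.627451) = 0.740540 ≈ 0.741.

d(Sp1,Sp2) = 0.597, d(Sp1,Sp3) = 0.477, d(Sp2,Sp3) = 0.741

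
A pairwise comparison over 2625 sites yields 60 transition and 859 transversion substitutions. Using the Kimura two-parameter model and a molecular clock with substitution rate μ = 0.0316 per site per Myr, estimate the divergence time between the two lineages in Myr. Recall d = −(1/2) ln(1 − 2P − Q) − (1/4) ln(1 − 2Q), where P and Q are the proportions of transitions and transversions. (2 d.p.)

7.90

P = 60/2625 ≈ 0.022857 and Q = 859/2625 ≈ 0.327238.
Under the Kimura two-parameter model, d = −½ ln(1 − 2P − Q) − ¼ ln(1 − 2Q).
1 − 2P − Q = 0.627048, giving −½ ln(0.627048) = 0.233366.
1 − 2Q = 0.345524, giving −¼ ln(0.345524) = 0.265673.
d = 0.233366 + 0.265673 = 0.499039.
Under a molecular clock d = 2μt, so t = d/(2μ) = 0.499039 / (2 × 0.0316) = 7.90 Myr.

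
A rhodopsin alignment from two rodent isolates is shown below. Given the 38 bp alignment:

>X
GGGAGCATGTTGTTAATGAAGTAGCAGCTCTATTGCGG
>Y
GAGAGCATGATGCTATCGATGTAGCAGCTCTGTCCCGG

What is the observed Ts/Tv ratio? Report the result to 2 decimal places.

1.25

Transitions are A↔G and C↔T; transversions are all other mismatches.
Transitions: 5. Transversions: 4.
R = 5/4 = 1.25.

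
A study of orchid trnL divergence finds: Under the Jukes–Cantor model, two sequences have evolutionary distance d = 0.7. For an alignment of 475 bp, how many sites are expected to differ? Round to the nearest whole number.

216

Invert JC69: p = (3/4)(1 − e^(−4d/3)) = 0.75 × (1 − e^(-0.933333)) = 0.75 × (1 − 0.393241) = 0.455069.
Expected differing sites = pL ≈ 0.455069 × 475 = 216.157775 ≈ 216.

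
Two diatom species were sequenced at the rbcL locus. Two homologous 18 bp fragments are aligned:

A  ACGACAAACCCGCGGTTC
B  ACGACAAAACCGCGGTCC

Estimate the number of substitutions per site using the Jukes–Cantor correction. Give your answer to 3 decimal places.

0.120

The sequences differ at 2 of 18 sites (9, 17), so p = 2/18 ≈ 0.111111.
d = −(3/4) ln(1 − 4p/3) = −0.75 ln(1 − 0.148148) = −0.75 ln(0.851852)
  = −0.75 × (-0.160342) = 0.120257 substitutions/site.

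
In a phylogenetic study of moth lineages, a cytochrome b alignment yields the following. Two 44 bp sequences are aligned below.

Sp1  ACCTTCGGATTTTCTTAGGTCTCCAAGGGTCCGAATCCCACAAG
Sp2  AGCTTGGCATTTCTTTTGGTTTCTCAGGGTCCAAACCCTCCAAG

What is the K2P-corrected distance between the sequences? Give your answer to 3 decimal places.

0.383

Of 44 sites, 7 differences are transitions and 6 are transversions, so P = 7/44 ≈ 0.159091 and Q = 6/44 ≈ 0.136364.
Under the Kimura two-parameter model, d = −½ ln(1 − 2P − Q) − ¼ ln(1 − 2Q).
1 − 2P − Q = 0.545454, giving −½ ln(0.545454) = 0.303068.
1 − 2Q = 0.727272, giving −¼ ln(0.727272) = 0.079614.
d = 0.303068 + 0.079614 = 0.382682.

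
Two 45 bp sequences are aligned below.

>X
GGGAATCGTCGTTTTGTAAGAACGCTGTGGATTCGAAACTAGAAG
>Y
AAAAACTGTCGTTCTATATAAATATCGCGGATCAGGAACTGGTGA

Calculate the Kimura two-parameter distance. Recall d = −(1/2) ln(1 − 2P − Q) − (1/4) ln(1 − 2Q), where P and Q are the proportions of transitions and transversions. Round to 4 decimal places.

Of 45 sites, 18 differences are transitions and 3 are transversions, so P = 18/45 = 0.4 and Q = 3/45 ≈ 0.066667.
Under the Kimura two-parameter model, d = −½ ln(1 − 2P − Q) − ¼ ln(1 − 2Q).
1 − 2P − Q = 0.133333, giving −½ ln(0.133333) = 1.007453.
1 − 2Q = 0.866666, giving −¼ ln(0.866666) = 0.035775.
d = 1.007453 + 0.035775 = 1.043228.

1.0432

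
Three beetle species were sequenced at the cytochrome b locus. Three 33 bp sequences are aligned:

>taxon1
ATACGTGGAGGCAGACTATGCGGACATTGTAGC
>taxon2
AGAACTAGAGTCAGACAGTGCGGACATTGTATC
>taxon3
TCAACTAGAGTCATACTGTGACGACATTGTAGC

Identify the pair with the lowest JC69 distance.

taxon1–taxon2: 8/33 differ, p = 0.242, d = 0.293.
taxon1–taxon3: 10/33 differ, p = 0.303, d = 0.388.
taxon2–taxon3: 7/33 differ, p = 0.212, d = 0.249.
The smallest distance is between taxon2 and taxon3.

taxon2 and taxon3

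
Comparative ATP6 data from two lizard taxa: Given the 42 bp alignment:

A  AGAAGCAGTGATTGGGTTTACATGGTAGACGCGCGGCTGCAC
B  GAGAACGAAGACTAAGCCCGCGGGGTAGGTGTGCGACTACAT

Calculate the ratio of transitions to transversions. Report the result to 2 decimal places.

10.00

Transitions are A↔G and C↔T; transversions are all other mismatches.
Transitions: 20. Transversions: 2.
R = 20/2 = 10.00.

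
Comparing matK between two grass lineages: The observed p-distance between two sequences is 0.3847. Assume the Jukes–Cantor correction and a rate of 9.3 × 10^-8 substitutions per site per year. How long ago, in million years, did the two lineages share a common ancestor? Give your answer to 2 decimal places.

d = −(3/4) ln(1 − 4p/3) = −0.75 ln(1 − 0.512933) = −0.75 ln(0.487067)
  = −0.75 × (-0.719354) = 0.539516 substitutions/site.
Under a molecular clock d = 2μt, so t = d/(2μ) = 0.539516 / (2 × 9.3 × 10^-8) = 2.90 million years.

2.90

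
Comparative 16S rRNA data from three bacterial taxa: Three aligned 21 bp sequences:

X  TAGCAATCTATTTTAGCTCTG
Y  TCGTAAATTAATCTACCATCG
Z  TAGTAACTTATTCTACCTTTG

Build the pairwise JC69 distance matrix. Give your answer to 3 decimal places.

X–Y: 10/21 sites differ → p ≈ 0.47619, d = −0.75 ln(1 − 0.63492) = 0.755729 ≈ 0.756.
X–Z: 6/21 sites differ → p ≈ 0.285714, d = −0.75 ln(1 − 0.380952) = 0.359679 ≈ 0.360.
Y–Z: 5/21 sites differ → p ≈ 0.238095, d = −0.75 ln(1 − 0.31746) = 0.286451 ≈ 0.286.

d(X,Y) = 0.756, d(X,Z) = 0.360, d(Y,Z) = 0.286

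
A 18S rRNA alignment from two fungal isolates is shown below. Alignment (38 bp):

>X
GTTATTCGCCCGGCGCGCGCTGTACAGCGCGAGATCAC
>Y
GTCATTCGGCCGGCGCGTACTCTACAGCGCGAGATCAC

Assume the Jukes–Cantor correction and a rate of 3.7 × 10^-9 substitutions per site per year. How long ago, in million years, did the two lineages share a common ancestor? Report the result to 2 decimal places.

The sequences differ at 5 of 38 sites (3, 9, 18, 19, 22), so p = 5/38 ≈ 0.131579.
d = −(3/4) ln(1 − 4p/3) = −0.75 ln(1 − 0.175439) = −0.75 ln(0.824561)
  = −0.75 × (-0.192904) = 0.144678 substitutions/site.
Under a molecular clock d = 2μt, so t = d/(2μ) = 0.144678 / (2 × 3.7 × 10^-9) = 19.55 million years.

19.55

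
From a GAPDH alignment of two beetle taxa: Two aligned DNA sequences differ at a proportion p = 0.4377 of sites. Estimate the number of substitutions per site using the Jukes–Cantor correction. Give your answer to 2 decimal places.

d = −(3/4) ln(1 − 4p/3) = −0.75 ln(1 − 0.5836) = −0.75 ln(0.4164)
  = −0.75 × (-0.876109) = 0.657082 substitutions/site.

0.66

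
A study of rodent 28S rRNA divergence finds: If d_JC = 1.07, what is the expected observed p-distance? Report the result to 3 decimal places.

p = (3/4)(1 − e^(−4d/3)) = 0.75 × (1 − e^(-1.426667)) = 0.75 × (1 − 0.240108) = 0.569919.

0.570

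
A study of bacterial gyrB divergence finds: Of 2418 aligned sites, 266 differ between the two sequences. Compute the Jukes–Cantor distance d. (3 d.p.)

p = 266/2418 ≈ 0.110008.
d = −(3/4) ln(1 − 4p/3) = −0.75 ln(1 − 0.146677) = −0.75 ln(0.853323)
  = −0.75 × (-0.158617) = 0.118963 substitutions/site.

0.119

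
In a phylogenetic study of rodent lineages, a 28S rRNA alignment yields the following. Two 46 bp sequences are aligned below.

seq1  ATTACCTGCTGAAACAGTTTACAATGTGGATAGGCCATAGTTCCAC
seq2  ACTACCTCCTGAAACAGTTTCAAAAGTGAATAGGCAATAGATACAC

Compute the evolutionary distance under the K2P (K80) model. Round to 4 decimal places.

Of 46 sites, 2 differences are transitions and 7 are transversions, so P = 2/46 ≈ 0.043478 and Q = 7/46 ≈ 0.152174.
Under the Kimura two-parameter model, d = −½ ln(1 − 2P − Q) − ¼ ln(1 − 2Q).
1 − 2P − Q = 0.76087, giving −½ ln(0.76087) = 0.136646.
1 − 2Q = 0.695652, giving −¼ ln(0.695652) = 0.090726.
d = 0.136646 + 0.090726 = 0.227372.

0.2274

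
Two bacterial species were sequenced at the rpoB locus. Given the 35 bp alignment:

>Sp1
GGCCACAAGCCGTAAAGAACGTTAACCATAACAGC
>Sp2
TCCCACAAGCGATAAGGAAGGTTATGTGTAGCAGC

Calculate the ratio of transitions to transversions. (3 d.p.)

0.833

Transitions are A↔G and C↔T; transversions are all other mismatches.
Transitions: 5. Transversions: 6.
R = 5/6 = 0.833333… ≈ 0.833 (to 3 d.p.).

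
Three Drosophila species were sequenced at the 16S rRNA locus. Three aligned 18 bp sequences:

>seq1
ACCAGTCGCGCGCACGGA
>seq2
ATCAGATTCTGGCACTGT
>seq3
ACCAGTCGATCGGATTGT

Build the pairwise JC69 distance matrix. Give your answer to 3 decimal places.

d(seq1,seq2) = 0.673, d(seq1,seq3) = 0.441, d(seq2,seq3) = 0.673

seq1–seq2: 8/18 sites differ → p ≈ 0.444444, d = −0.75 ln(1 − 0.592592) = 0.673455 ≈ 0.673.
seq1–seq3: 6/18 sites differ → p ≈ 0.333333, d = −0.75 ln(1 − 0.444444) = 0.440839 ≈ 0.441.
seq2–seq3: 8/18 sites differ → p ≈ 0.444444, d = −0.75 ln(1 − 0.592592) = 0.673455 ≈ 0.673.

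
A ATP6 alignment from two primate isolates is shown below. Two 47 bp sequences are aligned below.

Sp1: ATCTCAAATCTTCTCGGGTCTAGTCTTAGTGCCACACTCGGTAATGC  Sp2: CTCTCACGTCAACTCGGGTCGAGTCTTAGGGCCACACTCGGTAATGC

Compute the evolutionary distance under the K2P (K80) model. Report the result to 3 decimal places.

Of 47 sites, 1 differences are transitions and 6 are transversions, so P = 1/47 ≈ 0.021277 and Q = 6/47 ≈ 0.12766.
Under the Kimura two-parameter model, d = −½ ln(1 − 2P − Q) − ¼ ln(1 − 2Q).
1 − 2P − Q = 0.829786, giving −½ ln(0.829786) = 0.093294.
1 − 2Q = 0.74468, giving −¼ ln(0.74468) = 0.073700.
d = 0.093294 + 0.073700 = 0.166994.

0.167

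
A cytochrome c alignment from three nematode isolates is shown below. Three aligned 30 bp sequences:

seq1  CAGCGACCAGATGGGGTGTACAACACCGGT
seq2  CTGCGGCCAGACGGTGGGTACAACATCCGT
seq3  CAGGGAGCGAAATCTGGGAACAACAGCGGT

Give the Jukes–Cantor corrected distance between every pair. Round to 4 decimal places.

d(seq1,seq2) = 0.2795, d(seq1,seq3) = 0.5034, d(seq2,seq3) = 0.5716

seq1–seq2: 7/30 sites differ → p ≈ 0.233333, d = −0.75 ln(1 − 0.311111) = 0.279506 ≈ 0.2795.
seq1–seq3: 11/30 sites differ → p ≈ 0.366667, d = −0.75 ln(1 − 0.488889) = 0.503376 ≈ 0.5034.
seq2–seq3: 12/30 sites differ → p = 0.4, d = −0.75 ln(1 − 0.533333) = 0.571605 ≈ 0.5716.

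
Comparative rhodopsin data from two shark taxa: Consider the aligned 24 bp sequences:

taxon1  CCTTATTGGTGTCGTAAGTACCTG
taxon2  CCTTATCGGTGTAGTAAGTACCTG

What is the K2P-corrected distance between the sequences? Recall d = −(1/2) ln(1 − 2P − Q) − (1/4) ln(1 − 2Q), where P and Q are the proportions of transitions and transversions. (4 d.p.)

0.0885

Of 24 sites, 1 differences are transitions and 1 are transversions, so P = 1/24 ≈ 0.041667 and Q = 1/24 ≈ 0.041667.
Under the Kimura two-parameter model, d = −½ ln(1 − 2P − Q) − ¼ ln(1 − 2Q).
1 − 2P − Q = 0.874999, giving −½ ln(0.874999) = 0.066766.
1 − 2Q = 0.916666, giving −¼ ln(0.916666) = 0.021753.
d = 0.066766 + 0.021753 = 0.088519.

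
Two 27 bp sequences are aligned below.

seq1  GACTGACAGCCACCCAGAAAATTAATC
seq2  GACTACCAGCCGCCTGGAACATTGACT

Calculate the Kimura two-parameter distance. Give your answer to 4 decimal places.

0.4891

Of 27 sites, 7 differences are transitions and 2 are transversions, so P = 7/27 ≈ 0.259259 and Q = 2/27 ≈ 0.074074.
Under the Kimura two-parameter model, d = −½ ln(1 − 2P − Q) − ¼ ln(1 − 2Q).
1 − 2P − Q = 0.407408, giving −½ ln(0.407408) = 0.448970.
1 − 2Q = 0.851852, giving −¼ ln(0.851852) = 0.040086.
d = 0.448970 + 0.040086 = 0.489056.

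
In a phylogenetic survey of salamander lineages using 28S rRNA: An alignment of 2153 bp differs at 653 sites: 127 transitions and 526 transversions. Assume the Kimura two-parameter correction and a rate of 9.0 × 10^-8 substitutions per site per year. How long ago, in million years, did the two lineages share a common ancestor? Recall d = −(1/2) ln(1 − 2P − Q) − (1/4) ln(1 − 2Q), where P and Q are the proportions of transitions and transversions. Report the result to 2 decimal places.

2.18

P = 127/2153 ≈ 0.058987 and Q = 526/2153 ≈ 0.24431.
Under the Kimura two-parameter model, d = −½ ln(1 − 2P − Q) − ¼ ln(1 − 2Q).
1 − 2P − Q = 0.637716, giving −½ ln(0.637716) = 0.224931.
1 − 2Q = 0.51138, giving −¼ ln(0.51138) = 0.167661.
d = 0.224931 + 0.167661 = 0.392592.
Under a molecular clock d = 2μt, so t = d/(2μ) = 0.392592 / (2 × 9.0 × 10^-8) = 2.18 million years.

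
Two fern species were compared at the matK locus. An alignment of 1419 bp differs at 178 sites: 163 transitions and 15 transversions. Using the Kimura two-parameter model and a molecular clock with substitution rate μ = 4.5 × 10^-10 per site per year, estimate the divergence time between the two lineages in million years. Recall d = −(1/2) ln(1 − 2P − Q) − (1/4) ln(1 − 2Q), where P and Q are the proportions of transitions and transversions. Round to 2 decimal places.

P = 163/1419 ≈ 0.11487 and Q = 15/1419 ≈ 0.010571.
Under the Kimura two-parameter model, d = −½ ln(1 − 2P − Q) − ¼ ln(1 − 2Q).
1 − 2P − Q = 0.759689, giving −½ ln(0.759689) = 0.137423.
1 − 2Q = 0.978858, giving −¼ ln(0.978858) = 0.005342.
d = 0.137423 + 0.005342 = 0.142765.
Under a molecular clock d = 2μt, so t = d/(2μ) = 0.142765 / (2 × 4.5 × 10^-10) = 158.63 million years.

158.63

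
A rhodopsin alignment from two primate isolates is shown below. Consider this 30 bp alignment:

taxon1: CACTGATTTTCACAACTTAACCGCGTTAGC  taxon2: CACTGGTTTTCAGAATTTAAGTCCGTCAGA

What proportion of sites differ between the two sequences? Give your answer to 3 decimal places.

The sequences differ at 8 of 30 positions (sites 6, 13, 16, 21, 22, 23, 27, 30).
p = 8/30 = 0.266666… ≈ 0.267 (to 3 d.p.).

0.267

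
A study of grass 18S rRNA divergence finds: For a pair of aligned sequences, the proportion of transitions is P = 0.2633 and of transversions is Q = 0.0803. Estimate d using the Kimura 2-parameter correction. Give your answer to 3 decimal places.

0.511

Under the Kimura two-parameter model, d = −½ ln(1 − 2P − Q) − ¼ ln(1 − 2Q).
1 − 2P − Q = 0.3931, giving −½ ln(0.3931) = 0.466846.
1 − 2Q = 0.8394, giving −¼ ln(0.8394) = 0.043767.
d = 0.466846 + 0.043767 = 0.510613.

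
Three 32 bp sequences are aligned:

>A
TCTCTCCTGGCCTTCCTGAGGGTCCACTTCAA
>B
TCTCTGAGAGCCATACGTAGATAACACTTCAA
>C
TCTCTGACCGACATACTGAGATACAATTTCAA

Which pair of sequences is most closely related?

B and C

A–B: 12/32 differ, p = 0.375, d = 0.520.
A–C: 12/32 differ, p = 0.375, d = 0.520.
B–C: 8/32 differ, p = 0.250, d = 0.304.
The smallest distance is between B and C.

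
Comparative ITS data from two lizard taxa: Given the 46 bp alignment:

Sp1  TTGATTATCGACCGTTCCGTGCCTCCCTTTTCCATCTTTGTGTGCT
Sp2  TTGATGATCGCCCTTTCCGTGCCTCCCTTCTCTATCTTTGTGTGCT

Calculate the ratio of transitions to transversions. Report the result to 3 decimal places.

Transitions are A↔G and C↔T; transversions are all other mismatches.
Transitions: 2. Transversions: 3.
R = 2/3 = 0.666666… ≈ 0.667 (to 3 d.p.).

0.667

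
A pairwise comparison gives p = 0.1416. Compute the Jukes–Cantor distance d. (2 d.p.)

0.16

d = −(3/4) ln(1 − 4p/3) = −0.75 ln(1 − 0.1888) = −0.75 ln(0.8112)
  = −0.75 × (-0.209241) = 0.156931 substitutions/site.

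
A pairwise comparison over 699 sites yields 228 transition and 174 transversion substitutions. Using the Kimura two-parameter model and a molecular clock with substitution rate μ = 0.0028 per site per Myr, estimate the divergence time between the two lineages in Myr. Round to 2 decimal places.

237.50

P = 228/699 ≈ 0.32618 and Q = 174/699 ≈ 0.248927.
Under the Kimura two-parameter model, d = −½ ln(1 − 2P − Q) − ¼ ln(1 − 2Q).
1 − 2P − Q = 0.098713, giving −½ ln(0.098713) = 1.157769.
1 − 2Q = 0.502146, giving −¼ ln(0.502146) = 0.172216.
d = 1.157769 + 0.172216 = 1.329985.
Under a molecular clock d = 2μt, so t = d/(2μ) = 1.329985 / (2 × 0.0028) = 237.50 Myr.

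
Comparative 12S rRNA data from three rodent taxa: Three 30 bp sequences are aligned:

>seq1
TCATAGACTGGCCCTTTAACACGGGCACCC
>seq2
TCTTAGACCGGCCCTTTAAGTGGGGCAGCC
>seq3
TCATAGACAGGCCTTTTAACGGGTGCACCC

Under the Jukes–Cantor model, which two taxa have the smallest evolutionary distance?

seq1 and seq3

seq1–seq2: 6/30 differ, p = 0.200, d = 0.233.
seq1–seq3: 5/30 differ, p = 0.167, d = 0.188.
seq2–seq3: 7/30 differ, p = 0.233, d = 0.280.
The smallest distance is between seq1 and seq3.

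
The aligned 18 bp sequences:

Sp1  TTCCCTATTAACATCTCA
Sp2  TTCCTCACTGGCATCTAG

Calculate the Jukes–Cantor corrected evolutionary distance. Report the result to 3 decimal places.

0.548

The sequences differ at 7 of 18 sites (5, 6, 8, 10, 11, 17, 18), so p = 7/18 ≈ 0.388889.
d = −(3/4) ln(1 − 4p/3) = −0.75 ln(1 − 0.518519) = −0.75 ln(0.481481)
  = −0.75 × (-0.730889) = 0.548167 substitutions/site.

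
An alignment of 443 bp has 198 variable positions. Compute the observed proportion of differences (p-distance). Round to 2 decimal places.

0.45

p = 198/443 = 0.446952… ≈ 0.45 (to 2 d.p.).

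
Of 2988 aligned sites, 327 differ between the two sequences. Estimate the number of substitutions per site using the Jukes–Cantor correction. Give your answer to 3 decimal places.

0.118

p = 327/2988 ≈ 0.109438.
d = −(3/4) ln(1 − 4p/3) = −0.75 ln(1 − 0.145917) = −0.75 ln(0.854083)
  = −0.75 × (-0.157727) = 0.118295 substitutions/site.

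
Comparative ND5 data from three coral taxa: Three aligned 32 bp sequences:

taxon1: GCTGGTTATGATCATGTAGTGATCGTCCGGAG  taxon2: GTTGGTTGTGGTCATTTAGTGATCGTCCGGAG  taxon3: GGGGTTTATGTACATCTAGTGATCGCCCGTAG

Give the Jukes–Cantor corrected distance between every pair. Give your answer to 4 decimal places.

taxon1–taxon2: 4/32 sites differ → p = 0.125, d = −0.75 ln(1 − 0.166667) = 0.136741 ≈ 0.1367.
taxon1–taxon3: 8/32 sites differ → p = 0.25, d = −0.75 ln(1 − 0.333333) = 0.304098 ≈ 0.3041.
taxon2–taxon3: 9/32 sites differ → p = 0.28125, d = −0.75 ln(1 − 0.375) = 0.352503 ≈ 0.3525.

d(taxon1,taxon2) = 0.1367, d(taxon1,taxon3) = 0.3041, d(taxon2,taxon3) = 0.3525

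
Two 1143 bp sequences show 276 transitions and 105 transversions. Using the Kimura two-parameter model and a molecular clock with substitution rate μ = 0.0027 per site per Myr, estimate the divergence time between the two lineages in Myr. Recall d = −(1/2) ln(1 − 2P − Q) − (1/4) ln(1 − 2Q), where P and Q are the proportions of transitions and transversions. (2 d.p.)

88.58

P = 276/1143 ≈ 0.24147 and Q = 105/1143 ≈ 0.091864.
Under the Kimura two-parameter model, d = −½ ln(1 − 2P − Q) − ¼ ln(1 − 2Q).
1 − 2P − Q = 0.425196, giving −½ ln(0.425196) = 0.427603.
1 − 2Q = 0.816272, giving −¼ ln(0.816272) = 0.050752.
d = 0.427603 + 0.050752 = 0.478355.
Under a molecular clock d = 2μt, so t = d/(2μ) = 0.478355 / (2 × 0.0027) = 88.58 Myr.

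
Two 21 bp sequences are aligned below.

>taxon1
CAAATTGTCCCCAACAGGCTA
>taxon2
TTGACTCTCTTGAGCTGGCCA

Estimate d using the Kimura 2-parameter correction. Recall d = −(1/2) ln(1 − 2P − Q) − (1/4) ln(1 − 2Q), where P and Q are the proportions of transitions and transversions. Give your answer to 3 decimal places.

Of 21 sites, 7 differences are transitions and 4 are transversions, so P = 7/21 ≈ 0.333333 and Q = 4/21 ≈ 0.190476.
Under the Kimura two-parameter model, d = −½ ln(1 − 2P − Q) − ¼ ln(1 − 2Q).
1 − 2P − Q = 0.142858, giving −½ ln(0.142858) = 0.972952.
1 − 2Q = 0.619048, giving −¼ ln(0.619048) = 0.119893.
d = 0.972952 + 0.119893 = 1.092845.

1.093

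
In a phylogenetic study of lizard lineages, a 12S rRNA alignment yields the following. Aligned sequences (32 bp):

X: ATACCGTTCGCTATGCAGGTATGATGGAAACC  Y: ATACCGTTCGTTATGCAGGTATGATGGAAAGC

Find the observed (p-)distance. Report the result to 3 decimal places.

0.063

The sequences differ at 2 of 32 positions (sites 11, 31).
p = 2/32 = 0.0625 ≈ 0.063 (to 3 d.p.).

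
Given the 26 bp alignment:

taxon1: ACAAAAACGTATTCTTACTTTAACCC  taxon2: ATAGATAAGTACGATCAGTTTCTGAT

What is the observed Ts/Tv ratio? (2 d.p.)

Transitions are A↔G and C↔T; transversions are all other mismatches.
Transitions: 5. Transversions: 9.
R = 5/9 = 0.555555… ≈ 0.56 (to 2 d.p.).

0.56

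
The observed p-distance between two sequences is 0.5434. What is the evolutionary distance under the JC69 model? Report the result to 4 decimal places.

0.9670

d = −(3/4) ln(1 − 4p/3) = −0.75 ln(1 − 0.724533) = −0.75 ln(0.275467)
  = −0.75 × (-1.289287) = 0.966965 substitutions/site.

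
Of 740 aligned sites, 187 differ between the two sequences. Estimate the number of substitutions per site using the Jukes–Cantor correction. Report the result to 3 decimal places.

0.308

p = 187/740 ≈ 0.252703.
d = −(3/4) ln(1 − 4p/3) = −0.75 ln(1 − 0.336937) = −0.75 ln(0.663063)
  = −0.75 × (-0.410885) = 0.308164 substitutions/site.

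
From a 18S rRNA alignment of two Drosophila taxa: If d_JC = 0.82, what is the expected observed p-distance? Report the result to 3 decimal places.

p = (3/4)(1 − e^(−4d/3)) = 0.75 × (1 − e^(-1.093333)) = 0.75 × (1 − 0.335098) = 0.498677.

0.499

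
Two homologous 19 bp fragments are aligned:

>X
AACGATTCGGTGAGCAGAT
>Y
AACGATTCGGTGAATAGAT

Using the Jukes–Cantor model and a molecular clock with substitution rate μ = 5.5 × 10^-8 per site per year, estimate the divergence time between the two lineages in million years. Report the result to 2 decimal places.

The sequences differ at 2 of 19 sites (14, 15), so p = 2/19 ≈ 0.105263.
d = −(3/4) ln(1 − 4p/3) = −0.75 ln(1 − 0.140351) = −0.75 ln(0.859649)
  = −0.75 × (-0.151231) = 0.113423 substitutions/site.
Under a molecular clock d = 2μt, so t = d/(2μ) = 0.113423 / (2 × 5.5 × 10^-8) = 1.03 million years.

1.03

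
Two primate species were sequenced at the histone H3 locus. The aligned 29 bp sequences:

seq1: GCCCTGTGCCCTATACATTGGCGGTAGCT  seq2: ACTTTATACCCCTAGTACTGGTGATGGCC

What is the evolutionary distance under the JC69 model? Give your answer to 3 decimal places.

0.878

The sequences differ at 15 of 29 sites, so p = 15/29 ≈ 0.517241.
d = −(3/4) ln(1 − 4p/3) = −0.75 ln(1 − 0.689655) = −0.75 ln(0.310345)
  = −0.75 × (-1.170071) = 0.877553 substitutions/site.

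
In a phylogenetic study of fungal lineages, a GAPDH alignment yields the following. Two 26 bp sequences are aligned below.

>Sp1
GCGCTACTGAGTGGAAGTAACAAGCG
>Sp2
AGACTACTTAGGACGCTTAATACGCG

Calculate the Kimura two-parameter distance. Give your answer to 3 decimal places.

0.724

Of 26 sites, 5 differences are transitions and 7 are transversions, so P = 5/26 ≈ 0.192308 and Q = 7/26 ≈ 0.269231.
Under the Kimura two-parameter model, d = −½ ln(1 − 2P − Q) − ¼ ln(1 − 2Q).
1 − 2P − Q = 0.346153, giving −½ ln(0.346153) = 0.530437.
1 − 2Q = 0.461538, giving −¼ ln(0.461538) = 0.193298.
d = 0.530437 + 0.193298 = 0.723735.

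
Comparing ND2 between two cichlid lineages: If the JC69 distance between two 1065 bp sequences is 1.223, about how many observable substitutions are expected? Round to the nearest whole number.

642

Invert JC69: p = (3/4)(1 − e^(−4d/3)) = 0.75 × (1 − e^(-1.630667)) = 0.75 × (1 − 0.195799) = 0.603151.
Expected differing sites = pL ≈ 0.603151 × 1065 = 642.355815 ≈ 642.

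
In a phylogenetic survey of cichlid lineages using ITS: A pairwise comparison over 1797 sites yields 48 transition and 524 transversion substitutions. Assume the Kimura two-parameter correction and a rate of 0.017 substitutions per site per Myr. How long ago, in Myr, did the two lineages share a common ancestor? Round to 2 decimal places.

P = 48/1797 ≈ 0.026711 and Q = 524/1797 ≈ 0.291597.
Under the Kimura two-parameter model, d = −½ ln(1 − 2P − Q) − ¼ ln(1 − 2Q).
1 − 2P − Q = 0.654981, giving −½ ln(0.654981) = 0.211575.
1 − 2Q = 0.416806, giving −¼ ln(0.416806) = 0.218784.
d = 0.211575 + 0.218784 = 0.430359.
Under a molecular clock d = 2μt, so t = d/(2μ) = 0.430359 / (2 × 0.017) = 12.66 Myr.

12.66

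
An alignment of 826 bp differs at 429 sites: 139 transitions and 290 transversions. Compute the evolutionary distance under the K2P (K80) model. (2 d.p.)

0.88

P = 139/826 ≈ 0.168281 and Q = 290/826 ≈ 0.35109.
Under the Kimura two-parameter model, d = −½ ln(1 − 2P − Q) − ¼ ln(1 − 2Q).
1 − 2P − Q = 0.312348, giving −½ ln(0.312348) = 0.581819.
1 − 2Q = 0.29782, giving −¼ ln(0.29782) = 0.302817.
d = 0.581819 + 0.302817 = 0.884636.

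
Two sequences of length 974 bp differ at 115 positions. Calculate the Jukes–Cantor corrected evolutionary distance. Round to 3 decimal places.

p = 115/974 ≈ 0.11807.
d = −(3/4) ln(1 − 4p/3) = −0.75 ln(1 − 0.157427) = −0.75 ln(0.842573)
  = −0.75 × (-0.171295) = 0.128471 substitutions/site.

0.128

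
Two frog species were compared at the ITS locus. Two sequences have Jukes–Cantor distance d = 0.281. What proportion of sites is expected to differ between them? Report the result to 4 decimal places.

p = (3/4)(1 − e^(−4d/3)) = 0.75 × (1 − e^(-0.374667)) = 0.75 × (1 − 0.687518) = 0.234362.

0.2344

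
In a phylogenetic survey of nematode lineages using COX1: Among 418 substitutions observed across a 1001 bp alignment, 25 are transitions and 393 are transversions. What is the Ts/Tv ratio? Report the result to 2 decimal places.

0.06

R = 25/393 = 0.063613… ≈ 0.06 (to 2 d.p.).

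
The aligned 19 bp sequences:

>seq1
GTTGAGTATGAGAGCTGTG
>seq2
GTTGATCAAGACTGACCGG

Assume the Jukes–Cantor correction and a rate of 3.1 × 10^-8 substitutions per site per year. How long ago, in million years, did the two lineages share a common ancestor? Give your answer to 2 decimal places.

12.08

The sequences differ at 9 of 19 sites (6, 7, 9, 12, 13, 15, 16, 17, 18), so p = 9/19 ≈ 0.473684.
d = −(3/4) ln(1 − 4p/3) = −0.75 ln(1 − 0.631579) = −0.75 ln(0.368421)
  = −0.75 × (-0.998529) = 0.748897 substitutions/site.
Under a molecular clock d = 2μt, so t = d/(2μ) = 0.748897 / (2 × 3.1 × 10^-8) = 12.08 million years.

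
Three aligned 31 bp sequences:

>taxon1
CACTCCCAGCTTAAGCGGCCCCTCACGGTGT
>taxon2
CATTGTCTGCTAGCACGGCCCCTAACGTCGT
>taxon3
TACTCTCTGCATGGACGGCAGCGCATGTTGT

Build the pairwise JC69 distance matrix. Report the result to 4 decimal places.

taxon1–taxon2: 11/31 sites differ → p ≈ 0.354839, d = −0.75 ln(1 − 0.473119) = 0.480585 ≈ 0.4806.
taxon1–taxon3: 12/31 sites differ → p ≈ 0.387097, d = −0.75 ln(1 − 0.516129) = 0.544453 ≈ 0.5445.
taxon2–taxon3: 12/31 sites differ → p ≈ 0.387097, d = −0.75 ln(1 − 0.516129) = 0.544453 ≈ 0.5445.

d(taxon1,taxon2) = 0.4806, d(taxon1,taxon3) = 0.5445, d(taxon2,taxon3) = 0.5445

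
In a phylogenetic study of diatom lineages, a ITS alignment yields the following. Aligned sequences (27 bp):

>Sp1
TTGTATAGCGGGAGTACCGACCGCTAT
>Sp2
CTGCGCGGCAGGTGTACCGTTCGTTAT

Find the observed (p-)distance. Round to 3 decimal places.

0.370

The sequences differ at 10 of 27 positions (sites 1, 4, 5, 6, 7, 10, 13, 20, 21, 24).
p = 10/27 = 0.370370… ≈ 0.370 (to 3 d.p.).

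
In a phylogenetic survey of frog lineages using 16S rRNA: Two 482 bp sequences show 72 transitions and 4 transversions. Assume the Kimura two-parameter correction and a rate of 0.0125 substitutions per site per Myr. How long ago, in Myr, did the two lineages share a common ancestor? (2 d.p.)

7.50

P = 72/482 ≈ 0.149378 and Q = 4/482 ≈ 0.008299.
Under the Kimura two-parameter model, d = −½ ln(1 − 2P − Q) − ¼ ln(1 − 2Q).
1 − 2P − Q = 0.692945, giving −½ ln(0.692945) = 0.183402.
1 − 2Q = 0.983402, giving −¼ ln(0.983402) = 0.004184.
d = 0.183402 + 0.004184 = 0.187586.
Under a molecular clock d = 2μt, so t = d/(2μ) = 0.187586 / (2 × 0.0125) = 7.50 Myr.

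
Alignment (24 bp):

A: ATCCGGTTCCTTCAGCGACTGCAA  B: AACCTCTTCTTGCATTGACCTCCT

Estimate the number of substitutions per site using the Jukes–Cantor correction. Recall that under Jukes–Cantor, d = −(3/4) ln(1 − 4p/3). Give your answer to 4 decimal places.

0.7083

The sequences differ at 11 of 24 sites, so p = 11/24 ≈ 0.458333.
d = −(3/4) ln(1 − 4p/3) = −0.75 ln(1 − 0.611111) = −0.75 ln(0.388889)
  = −0.75 × (-0.944461) = 0.708346 substitutions/site.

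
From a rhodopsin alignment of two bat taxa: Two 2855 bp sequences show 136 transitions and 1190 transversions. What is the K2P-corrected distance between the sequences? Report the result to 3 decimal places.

0.807

P = 136/2855 ≈ 0.047636 and Q = 1190/2855 ≈ 0.416813.
Under the Kimura two-parameter model, d = −½ ln(1 − 2P − Q) − ¼ ln(1 − 2Q).
1 − 2P − Q = 0.487915, giving −½ ln(0.487915) = 0.358807.
1 − 2Q = 0.166374, giving −¼ ln(0.166374) = 0.448379.
d = 0.358807 + 0.448379 = 0.807186.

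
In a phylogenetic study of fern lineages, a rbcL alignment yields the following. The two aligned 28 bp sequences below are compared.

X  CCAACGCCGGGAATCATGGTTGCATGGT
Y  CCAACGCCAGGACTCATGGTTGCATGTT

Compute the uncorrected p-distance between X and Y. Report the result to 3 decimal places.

The sequences differ at 3 of 28 positions (sites 9, 13, 27).
p = 3/28 = 0.107142… ≈ 0.107 (to 3 d.p.).

0.107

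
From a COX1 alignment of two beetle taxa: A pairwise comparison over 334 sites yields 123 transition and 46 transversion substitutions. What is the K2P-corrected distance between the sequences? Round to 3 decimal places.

1.117

P = 123/334 ≈ 0.368263 and Q = 46/334 ≈ 0.137725.
Under the Kimura two-parameter model, d = −½ ln(1 − 2P − Q) − ¼ ln(1 − 2Q).
1 − 2P − Q = 0.125749, giving −½ ln(0.125749) = 1.036734.
1 − 2Q = 0.72455, giving −¼ ln(0.72455) = 0.080551.
d = 1.036734 + 0.080551 = 1.117285.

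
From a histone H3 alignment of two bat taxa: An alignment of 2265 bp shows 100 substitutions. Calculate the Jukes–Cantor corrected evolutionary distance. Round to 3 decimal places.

0.046

p = 100/2265 ≈ 0.04415.
d = −(3/4) ln(1 − 4p/3) = −0.75 ln(1 − 0.058867) = −0.75 ln(0.941133)
  = −0.75 × (-0.060671) = 0.045503 substitutions/site.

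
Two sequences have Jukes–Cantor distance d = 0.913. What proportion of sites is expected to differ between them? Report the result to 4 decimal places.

p = (3/4)(1 − e^(−4d/3)) = 0.75 × (1 − e^(-1.217333)) = 0.75 × (1 − 0.296019) = 0.527986.

0.5280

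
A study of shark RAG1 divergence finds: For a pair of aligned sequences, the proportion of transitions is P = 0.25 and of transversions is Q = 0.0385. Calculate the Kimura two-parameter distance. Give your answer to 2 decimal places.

0.41

Under the Kimura two-parameter model, d = −½ ln(1 − 2P − Q) − ¼ ln(1 − 2Q).
1 − 2P − Q = 0.4615, giving −½ ln(0.4615) = 0.386637.
1 − 2Q = 0.923, giving −¼ ln(0.923) = 0.020032.
d = 0.386637 + 0.020032 = 0.406669.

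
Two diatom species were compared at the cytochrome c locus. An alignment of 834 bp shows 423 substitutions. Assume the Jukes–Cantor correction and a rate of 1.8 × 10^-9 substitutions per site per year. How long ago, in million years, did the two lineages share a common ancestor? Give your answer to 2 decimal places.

234.96

p = 423/834 ≈ 0.507194.
d = −(3/4) ln(1 − 4p/3) = −0.75 ln(1 − 0.676259) = −0.75 ln(0.323741)
  = −0.75 × (-1.127811) = 0.845858 substitutions/site.
Under a molecular clock d = 2μt, so t = d/(2μ) = 0.845858 / (2 × 1.8 × 10^-9) = 234.96 million years.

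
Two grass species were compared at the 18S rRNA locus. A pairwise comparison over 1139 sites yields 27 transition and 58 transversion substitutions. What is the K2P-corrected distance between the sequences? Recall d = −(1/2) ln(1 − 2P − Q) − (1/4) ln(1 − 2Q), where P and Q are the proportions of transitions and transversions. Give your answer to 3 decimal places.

P = 27/1139 ≈ 0.023705 and Q = 58/1139 ≈ 0.050922.
Under the Kimura two-parameter model, d = −½ ln(1 − 2P − Q) − ¼ ln(1 − 2Q).
1 − 2P − Q = 0.901668, giving −½ ln(0.901668) = 0.051754.
1 − 2Q = 0.898156, giving −¼ ln(0.898156) = 0.026853.
d = 0.051754 + 0.026853 = 0.078607.

0.079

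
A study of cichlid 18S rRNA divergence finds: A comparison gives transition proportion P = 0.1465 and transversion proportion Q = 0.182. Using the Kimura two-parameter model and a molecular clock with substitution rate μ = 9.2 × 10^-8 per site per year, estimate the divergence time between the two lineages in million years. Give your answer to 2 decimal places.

Under the Kimura two-parameter model, d = −½ ln(1 − 2P − Q) − ¼ ln(1 − 2Q).
1 − 2P − Q = 0.525, giving −½ ln(0.525) = 0.322179.
1 − 2Q = 0.636, giving −¼ ln(0.636) = 0.113139.
d = 0.322179 + 0.113139 = 0.435318.
Under a molecular clock d = 2μt, so t = d/(2μ) = 0.435318 / (2 × 9.2 × 10^-8) = 2.37 million years.

2.37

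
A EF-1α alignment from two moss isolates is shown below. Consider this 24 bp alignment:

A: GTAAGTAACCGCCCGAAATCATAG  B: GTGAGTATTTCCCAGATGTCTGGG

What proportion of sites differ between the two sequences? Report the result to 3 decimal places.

0.458

The sequences differ at 11 of 24 positions.
p = 11/24 = 0.458333… ≈ 0.458 (to 3 d.p.).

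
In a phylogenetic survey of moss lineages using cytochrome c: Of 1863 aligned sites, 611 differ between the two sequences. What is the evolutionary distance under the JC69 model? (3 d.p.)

0.431

p = 611/1863 ≈ 0.327966.
d = −(3/4) ln(1 − 4p/3) = −0.75 ln(1 − 0.437288) = −0.75 ln(0.562712)
  = −0.75 × (-0.574987) = 0.431240 substitutions/site.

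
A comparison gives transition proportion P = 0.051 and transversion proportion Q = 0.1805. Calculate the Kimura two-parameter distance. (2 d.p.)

Under the Kimura two-parameter model, d = −½ ln(1 − 2P − Q) − ¼ ln(1 − 2Q).
1 − 2P − Q = 0.7175, giving −½ ln(0.7175) = 0.165991.
1 − 2Q = 0.639, giving −¼ ln(0.639) = 0.111963.
d = 0.165991 + 0.111963 = 0.277954.

0.28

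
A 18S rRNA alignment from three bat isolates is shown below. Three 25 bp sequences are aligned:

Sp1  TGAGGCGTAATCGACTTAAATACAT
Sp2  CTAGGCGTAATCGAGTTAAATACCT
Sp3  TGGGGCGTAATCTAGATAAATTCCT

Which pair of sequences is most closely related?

Sp1 and Sp2

Sp1–Sp2: 4/25 differ, p = 0.160, d = 0.180.
Sp1–Sp3: 6/25 differ, p = 0.240, d = 0.289.
Sp2–Sp3: 6/25 differ, p = 0.240, d = 0.289.
The smallest distance is between Sp1 and Sp2.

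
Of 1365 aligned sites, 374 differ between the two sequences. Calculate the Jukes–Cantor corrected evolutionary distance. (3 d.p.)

0.341

p = 374/1365 ≈ 0.273993.
d = −(3/4) ln(1 − 4p/3) = −0.75 ln(1 − 0.365324) = −0.75 ln(0.634676)
  = −0.75 × (-0.454641) = 0.340981 substitutions/site.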